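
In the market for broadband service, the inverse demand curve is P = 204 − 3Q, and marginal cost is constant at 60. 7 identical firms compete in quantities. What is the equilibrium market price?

P = 78

With 7 symmetric Cournot firms, each firm's FOC gives 204 − 24q = 60, so q = 6, Q = 7·6 = 42, and P = 78.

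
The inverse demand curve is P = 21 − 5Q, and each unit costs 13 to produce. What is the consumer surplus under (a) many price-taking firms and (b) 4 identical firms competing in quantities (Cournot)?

Competition: CS = 6.4; Cournot: CS = 4.096

Under competition P = MC = 13, so Q = (21 − 13)/5 = 1.6.
CS = ½·(21 − 13)·1.6 = 6.4.
Cournot with 4 identical firms: the symmetric best-response condition is 21 − 25q = 13. Each firm produces q = 0.32, total output Q = 1.28, price P = 14.6.
CS = ½·(21 − 14.6)·1.28 = 4.096.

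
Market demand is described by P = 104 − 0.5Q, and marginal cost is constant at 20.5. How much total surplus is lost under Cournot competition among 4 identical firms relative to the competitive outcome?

Perfect competition: P = MC = 20.5, so 104 − 0.5Q = 20.5 and Q = 167.
Cournot with 4 identical firms: the symmetric best-response condition is 104 − 2.5q = 20.5. Each firm produces q = 33.4, total output Q = 133.6, price P = 37.2.
DWL is the triangle between Q = 133.6 and Q = 167: ½·(167 − 133.6)·(37.2 − 20.5) = 278.89.

DWL = 278.89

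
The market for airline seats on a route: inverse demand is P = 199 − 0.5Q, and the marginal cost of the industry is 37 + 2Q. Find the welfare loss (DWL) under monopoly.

DWL = 145.8

Competitive equilibrium sets price equal to marginal cost: 199 − 0.5Q = 37 + 2Q, so Q = 64.8 and P = 166.6.
Monopoly sets MR = MC: 199 − Q = 37 + 2Q ⇒ Q = 54, P = 199 − 0.5·54 = 172.
CS = ½·(199 − 166.6)·64.8 = 1049.76; PS = (166.6·64.8 − 37·64.8 − ½·2·64.8²) = 4199.04; TS = 5248.8.
CS = ½·(199 − 172)·54 = 729; PS = (172·54 − 37·54 − ½·2·54²) = 4374; TS = 5103.
DWL = 5248.8 − 5103 = 145.8.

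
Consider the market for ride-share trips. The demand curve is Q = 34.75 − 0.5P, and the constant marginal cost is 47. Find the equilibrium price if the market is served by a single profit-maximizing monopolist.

P = 58.25

Inverting demand: P = 69.5 − 2Q.
The monopolist equates marginal revenue to marginal cost: 69.5 − 4Q = 47, so Q = 5.625. From demand, P = 58.25.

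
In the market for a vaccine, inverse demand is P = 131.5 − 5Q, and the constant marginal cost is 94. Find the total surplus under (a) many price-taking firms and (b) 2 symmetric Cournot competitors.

Under competition P = MC = 94, so Q = (131.5 − 94)/5 = 7.5.
CS = ½·(131.5 − 94)·7.5 = 140.625; PS = (94 − 94)·7.5 = 0; TS = 140.625.
With 2 symmetric Cournot firms, each firm's FOC gives 131.5 − 15q = 94, so q = 2.5, Q = 2·2.5 = 5, and P = 106.5.
CS = ½·(131.5 − 106.5)·5 = 62.5; PS = (106.5 − 94)·5 = 62.5; TS = 125.

Competition: TS = 140.625; Cournot: TS = 125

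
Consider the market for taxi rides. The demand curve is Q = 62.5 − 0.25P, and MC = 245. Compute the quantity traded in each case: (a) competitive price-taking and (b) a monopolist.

Competition: Q = 1.25; Monopoly: Q = 0.625

Inverting demand: P = 250 − 4Q.
Competitive firms price at marginal cost: P = 245, giving Q = 1.25.
The monopolist equates marginal revenue to marginal cost: 250 − 8Q = 245, so Q = 0.625. From demand, P = 247.5.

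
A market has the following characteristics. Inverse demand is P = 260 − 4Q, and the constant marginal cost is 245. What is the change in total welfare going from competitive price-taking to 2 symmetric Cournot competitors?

TS falls by 3.125

Perfect competition: P = MC = 245, so 260 − 4Q = 245 and Q = 3.75.
CS = ½·(260 − 245)·3.75 = 28.125; PS = (245 − 245)·3.75 = 0; TS = 28.125.
In a 2-firm Cournot equilibrium, symmetry and the first-order condition give q = (260 − 245)/(12) = 1.25. So Q = 2.5 and P = 250.
CS = ½·(260 − 250)·2.5 = 12.5; PS = (250 − 245)·2.5 = 12.5; TS = 25.
Change in total welfare: 25 − 28.125 = −3.125.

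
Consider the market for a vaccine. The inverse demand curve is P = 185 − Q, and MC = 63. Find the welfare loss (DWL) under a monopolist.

DWL = 1860.5

Competitive firms price at marginal cost: P = 63, giving Q = 122.
Monopoly sets MR = MC: 185 − 2Q = 63 ⇒ Q = 61, P = 185 − 61 = 124.
DWL is the triangle between Q = 61 and Q = 122: ½·(122 − 61)·(124 − 63) = 1860.5.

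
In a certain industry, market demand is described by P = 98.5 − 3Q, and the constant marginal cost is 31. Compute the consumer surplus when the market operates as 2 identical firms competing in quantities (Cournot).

In a 2-firm Cournot equilibrium, symmetry and the first-order condition give q = (98.5 − 31)/(9) = 7.5. So Q = 15 and P = 53.5.
CS = ½·(98.5 − 53.5)·15 = 337.5.

CS = 337.5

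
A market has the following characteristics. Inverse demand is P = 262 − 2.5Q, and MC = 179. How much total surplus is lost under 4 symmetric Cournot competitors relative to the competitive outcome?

Under competition P = MC = 179, so Q = (262 − 179)/2.5 = 33.2.
Cournot with 4 identical firms: the symmetric best-response condition is 262 − 12.5q = 179. Each firm produces q = 6.64, total output Q = 26.56, price P = 195.6.
DWL is the triangle between Q = 26.56 and Q = 33.2: ½·(33.2 − 26.56)·(195.6 − 179) = 55.112.

DWL = 55.112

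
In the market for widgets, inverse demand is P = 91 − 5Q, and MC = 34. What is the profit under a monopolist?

A monopolist chooses Q where MR = MC. MR = 91 − 10Q; setting this equal to 34 gives Q = 5.7 and P = 62.5.
Profit = (62.5 − 34)·5.7 = 162.45.

Profit = 162.45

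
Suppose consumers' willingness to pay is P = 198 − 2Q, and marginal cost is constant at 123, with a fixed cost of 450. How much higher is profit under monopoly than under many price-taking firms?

Profit rises by 703.125

Competitive firms price at marginal cost: P = 123, giving Q = 37.5.
Profit = (123 − 123)·37.5 − 450 = −450.
A monopolist chooses Q where MR = MC. MR = 198 − 4Q; setting this equal to 123 gives Q = 18.75 and P = 160.5.
Profit = (160.5 − 123)·18.75 − 450 = 253.125.
Change in profit: 253.125 − −450 = 703.125.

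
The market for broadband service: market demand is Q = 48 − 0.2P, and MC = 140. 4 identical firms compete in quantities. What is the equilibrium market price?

Inverting demand: P = 240 − 5Q.
In a 4-firm Cournot equilibrium, symmetry and the first-order condition give q = (240 − 140)/(25) = 4. So Q = 16 and P = 160.

P = 160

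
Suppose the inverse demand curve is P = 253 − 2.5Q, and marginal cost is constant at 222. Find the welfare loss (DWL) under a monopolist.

DWL = 48.05

Perfect competition: P = MC = 222, so 253 − 2.5Q = 222 and Q = 12.4.
Monopoly sets MR = MC: 253 − 5Q = 222 ⇒ Q = 6.2, P = 253 − 2.5·6.2 = 237.5.
DWL is the triangle between Q = 6.2 and Q = 12.4: ½·(12.4 − 6.2)·(237.5 − 222) = 48.05.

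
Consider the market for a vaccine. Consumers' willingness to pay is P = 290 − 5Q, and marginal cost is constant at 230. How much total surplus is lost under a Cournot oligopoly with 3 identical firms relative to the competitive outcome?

Under competition P = MC = 230, so Q = (290 − 230)/5 = 12.
Cournot with 3 identical firms: the symmetric best-response condition is 290 − 20q = 230. Each firm produces q = 3, total output Q = 9, price P = 245.
DWL is the triangle between Q = 9 and Q = 12: ½·(12 − 9)·(245 − 230) = 22.5.

DWL = 22.5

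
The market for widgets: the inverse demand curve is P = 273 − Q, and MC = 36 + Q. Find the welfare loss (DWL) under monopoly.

Competitive equilibrium sets price equal to marginal cost: 273 − Q = 36 + Q, so Q = 118.5 and P = 154.5.
Monopoly sets MR = MC: 273 − 2Q = 36 + Q ⇒ Q = 79, P = 273 − 79 = 194.
CS = ½·(273 − 154.5)·118.5 = 7021.125; PS = (154.5·118.5 − 36·118.5 − ½·1·118.5²) = 7021.125; TS = 14042.25.
CS = ½·(273 − 194)·79 = 3120.5; PS = (194·79 − 36·79 − ½·1·79²) = 9361.5; TS = 12482.
DWL = 14042.25 − 12482 = 1560.25.

DWL = 1560.25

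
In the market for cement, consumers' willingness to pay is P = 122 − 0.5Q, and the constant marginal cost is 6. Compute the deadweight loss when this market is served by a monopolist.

Perfect competition: P = MC = 6, so 122 − 0.5Q = 6 and Q = 232.
A monopolist chooses Q where MR = MC. MR = 122 − Q; setting this equal to 6 gives Q = 116 and P = 64.
DWL is the triangle between Q = 116 and Q = 232: ½·(232 − 116)·(64 − 6) = 3364.

DWL = 3364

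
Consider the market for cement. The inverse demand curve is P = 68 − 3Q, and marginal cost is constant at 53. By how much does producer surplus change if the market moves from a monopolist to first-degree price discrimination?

Monopoly sets MR = MC: 68 − 6Q = 53 ⇒ Q = 2.5, P = 68 − 3·2.5 = 60.5.
PS = (60.5 − 53)·2.5 = 18.75.
With perfect price discrimination, output is the efficient level Q = 5 (where demand meets MC), but every buyer pays their willingness to pay: CS = 0 and PS = total surplus.
PS = ½·(68 − 53)·5 = 37.5.
Change in producer surplus: 37.5 − 18.75 = 18.75.

PS rises by 18.75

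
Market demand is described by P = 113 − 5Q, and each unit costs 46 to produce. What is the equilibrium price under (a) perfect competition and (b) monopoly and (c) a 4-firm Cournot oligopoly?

Competition: P = 46; Monopoly: P = 79.5; Cournot: P = 59.4

Perfect competition: P = MC = 46, so 113 − 5Q = 46 and Q = 13.4.
Monopoly sets MR = MC: 113 − 10Q = 46 ⇒ Q = 6.7, P = 113 − 5·6.7 = 79.5.
In a 4-firm Cournot equilibrium, symmetry and the first-order condition give q = (113 − 46)/(25) = 2.68. So Q = 10.72 and P = 59.4.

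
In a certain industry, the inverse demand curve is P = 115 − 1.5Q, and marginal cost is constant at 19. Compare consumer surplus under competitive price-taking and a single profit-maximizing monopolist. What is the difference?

CS falls by 2304

Under competition P = MC = 19, so Q = (115 − 19)/1.5 = 64.
CS = ½·(115 − 19)·64 = 3072.
The monopolist equates marginal revenue to marginal cost: 115 − 3Q = 19, so Q = 32. From demand, P = 67.
CS = ½·(115 − 67)·32 = 768.
Change in consumer surplus: 768 − 3072 = −2304.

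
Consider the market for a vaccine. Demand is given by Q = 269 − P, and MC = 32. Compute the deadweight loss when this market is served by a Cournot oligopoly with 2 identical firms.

Inverting demand: P = 269 − Q.
Perfect competition: P = MC = 32, so 269 − Q = 32 and Q = 237.
Cournot with 2 identical firms: the symmetric best-response condition is 269 − 3q = 32. Each firm produces q = 79, total output Q = 158, price P = 111.
DWL is the triangle between Q = 158 and Q = 237: ½·(237 − 158)·(111 − 32) = 3120.5.

DWL = 3120.5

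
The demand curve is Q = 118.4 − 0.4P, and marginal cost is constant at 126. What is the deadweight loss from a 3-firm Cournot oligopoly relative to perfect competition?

Inverting demand: P = 296 − 2.5Q.
Perfect competition: P = MC = 126, so 296 − 2.5Q = 126 and Q = 68.
In a 3-firm Cournot equilibrium, symmetry and the first-order condition give q = (296 − 126)/(10) = 17. So Q = 51 and P = 168.5.
DWL is the triangle between Q = 51 and Q = 68: ½·(68 − 51)·(168.5 − 126) = 361.25.

DWL = 361.25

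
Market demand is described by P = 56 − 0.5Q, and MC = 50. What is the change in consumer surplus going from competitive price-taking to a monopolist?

CS falls by 27

Perfect competition: P = MC = 50, so 56 − 0.5Q = 50 and Q = 12.
CS = ½·(56 − 50)·12 = 36.
Monopoly sets MR = MC: 56 − Q = 50 ⇒ Q = 6, P = 56 − 0.5·6 = 53.
CS = ½·(56 − 53)·6 = 9.
Change in consumer surplus: 9 − 36 = −27.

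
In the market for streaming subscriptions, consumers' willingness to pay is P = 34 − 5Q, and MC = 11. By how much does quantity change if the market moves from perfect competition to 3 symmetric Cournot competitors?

Under competition P = MC = 11, so Q = (34 − 11)/5 = 4.6.
Cournot with 3 identical firms: the symmetric best-response condition is 34 − 20q = 11. Each firm produces q = 1.15, total output Q = 3.45, price P = 16.75.
Change in quantity: 3.45 − 4.6 = −1.15.

Quantity falls by 1.15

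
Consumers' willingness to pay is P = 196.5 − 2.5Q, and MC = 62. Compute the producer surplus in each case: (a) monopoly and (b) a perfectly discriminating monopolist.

A monopolist chooses Q where MR = MC. MR = 196.5 − 5Q; setting this equal to 62 gives Q = 26.9 and P = 129.25.
PS = (129.25 − 62)·26.9 = 1809.025.
Under first-degree price discrimination the firm charges each unit its demand price and produces up to where P = MC, i.e. Q = 53.8. Consumer surplus is zero; producer surplus equals total surplus.
PS = ½·(196.5 − 62)·53.8 = 3618.05.

Monopoly: PS = 1809.025; Perfect PD: PS = 3618.05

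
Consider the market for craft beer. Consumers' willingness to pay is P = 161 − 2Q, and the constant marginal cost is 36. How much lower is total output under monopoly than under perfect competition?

Total output falls by 31.25

Under competition P = MC = 36, so Q = (161 − 36)/2 = 62.5.
Monopoly sets MR = MC: 161 − 4Q = 36 ⇒ Q = 31.25, P = 161 − 2·31.25 = 98.5.
Change in total output: 31.25 − 62.5 = −31.25.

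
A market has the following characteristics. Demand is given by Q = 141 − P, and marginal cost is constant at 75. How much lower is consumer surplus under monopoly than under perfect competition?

Inverting demand: P = 141 − Q.
Perfect competition: P = MC = 75, so 141 − Q = 75 and Q = 66.
CS = ½·(141 − 75)·66 = 2178.
Monopoly sets MR = MC: 141 − 2Q = 75 ⇒ Q = 33, P = 141 − 33 = 108.
CS = ½·(141 − 108)·33 = 544.5.
Change in consumer surplus: 544.5 − 2178 = −1633.5.

CS falls by 1633.5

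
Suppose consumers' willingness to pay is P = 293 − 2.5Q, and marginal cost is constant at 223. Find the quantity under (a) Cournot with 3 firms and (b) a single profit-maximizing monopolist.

In a 3-firm Cournot equilibrium, symmetry and the first-order condition give q = (293 − 223)/(10) = 7. So Q = 21 and P = 240.5.
The monopolist equates marginal revenue to marginal cost: 293 − 5Q = 223, so Q = 14. From demand, P = 258.

Cournot: Q = 21; Monopoly: Q = 14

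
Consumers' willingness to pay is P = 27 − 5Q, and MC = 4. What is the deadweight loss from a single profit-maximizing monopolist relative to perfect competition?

DWL = 13.225

Competitive firms price at marginal cost: P = 4, giving Q = 4.6.
Monopoly sets MR = MC: 27 − 10Q = 4 ⇒ Q = 2.3, P = 27 − 5·2.3 = 15.5.
DWL is the triangle between Q = 2.3 and Q = 4.6: ½·(4.6 − 2.3)·(15.5 − 4) = 13.225.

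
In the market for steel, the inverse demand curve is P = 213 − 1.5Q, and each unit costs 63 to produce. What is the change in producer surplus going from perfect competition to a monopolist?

Perfect competition: P = MC = 63, so 213 − 1.5Q = 63 and Q = 100.
PS = (63 − 63)·100 = 0.
Monopoly sets MR = MC: 213 − 3Q = 63 ⇒ Q = 50, P = 213 − 1.5·50 = 138.
PS = (138 − 63)·50 = 3750.
Change in producer surplus: 3750 − 0 = 3750.

PS rises by 3750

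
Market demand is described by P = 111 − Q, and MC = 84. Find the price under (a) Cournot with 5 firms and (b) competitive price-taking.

Cournot with 5 identical firms: the symmetric best-response condition is 111 − 6q = 84. Each firm produces q = 4.5, total output Q = 22.5, price P = 88.5.
Perfect competition: P = MC = 84, so 111 − Q = 84 and Q = 27.

Cournot: P = 88.5; Competition: P = 84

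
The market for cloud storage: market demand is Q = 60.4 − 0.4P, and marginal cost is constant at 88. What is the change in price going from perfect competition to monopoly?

Inverting demand: P = 151 − 2.5Q.
Under competition P = MC = 88, so Q = (151 − 88)/2.5 = 25.2.
A monopolist chooses Q where MR = MC. MR = 151 − 5Q; setting this equal to 88 gives Q = 12.6 and P = 119.5.
Change in price: 119.5 − 88 = 31.5.

P rises by 31.5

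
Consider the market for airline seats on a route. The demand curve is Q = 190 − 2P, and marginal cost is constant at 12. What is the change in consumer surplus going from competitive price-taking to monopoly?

Inverting demand: P = 95 − 0.5Q.
Perfect competition: P = MC = 12, so 95 − 0.5Q = 12 and Q = 166.
CS = ½·(95 − 12)·166 = 6889.
A monopolist chooses Q where MR = MC. MR = 95 − Q; setting this equal to 12 gives Q = 83 and P = 53.5.
CS = ½·(95 − 53.5)·83 = 1722.25.
Change in consumer surplus: 1722.25 − 6889 = −5166.75.

Consumer surplus falls by 5166.75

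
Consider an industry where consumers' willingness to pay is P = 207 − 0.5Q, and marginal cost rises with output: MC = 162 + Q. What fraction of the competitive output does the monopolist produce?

Q_m/Q_c = 0.75

Monopoly sets MR = MC: 207 − Q = 162 + Q ⇒ Q = 22.5, P = 207 − 0.5·22.5 = 195.75.
Competitive equilibrium sets price equal to marginal cost: 207 − 0.5Q = 162 + Q, so Q = 30 and P = 192.
Ratio Q_m/Q_c = 22.5/30 = 0.75.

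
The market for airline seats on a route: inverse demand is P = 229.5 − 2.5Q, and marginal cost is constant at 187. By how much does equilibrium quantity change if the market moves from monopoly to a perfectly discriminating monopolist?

Equilibrium quantity rises by 8.5

A monopolist chooses Q where MR = MC. MR = 229.5 − 5Q; setting this equal to 187 gives Q = 8.5 and P = 208.25.
Under first-degree price discrimination the firm charges each unit its demand price and produces up to where P = MC, i.e. Q = 17. Consumer surplus is zero; producer surplus equals total surplus.
Change in equilibrium quantity: 17 − 8.5 = 8.5.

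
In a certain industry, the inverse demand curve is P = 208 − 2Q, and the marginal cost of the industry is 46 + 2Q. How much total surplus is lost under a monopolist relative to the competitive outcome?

Under competition P = MC: 208 − 2Q = 46 + 2Q ⇒ Q = 40.5, P = 127.
The monopolist equates marginal revenue to marginal cost: 208 − 4Q = 46 + 2Q, so Q = 27. From demand, P = 154.
CS = ½·(208 − 127)·40.5 = 1640.25; PS = (127·40.5 − 46·40.5 − ½·2·40.5²) = 1640.25; TS = 3280.5.
CS = ½·(208 − 154)·27 = 729; PS = (154·27 − 46·27 − ½·2·27²) = 2187; TS = 2916.
DWL = 3280.5 − 2916 = 364.5.

DWL = 364.5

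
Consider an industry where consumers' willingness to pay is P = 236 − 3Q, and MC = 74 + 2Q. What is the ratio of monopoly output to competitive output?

Q_m/Q_c = 0.625

A monopolist chooses Q where MR = MC. MR = 236 − 6Q; setting this equal to 74 + 2Q gives Q = 20.25 and P = 175.25.
Under competition P = MC: 236 − 3Q = 74 + 2Q ⇒ Q = 32.4, P = 138.8.
Ratio Q_m/Q_c = 20.25/32.4 = 0.625.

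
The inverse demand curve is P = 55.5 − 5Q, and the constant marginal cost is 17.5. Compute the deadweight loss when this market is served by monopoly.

DWL = 36.1

Perfect competition: P = MC = 17.5, so 55.5 − 5Q = 17.5 and Q = 7.6.
The monopolist equates marginal revenue to marginal cost: 55.5 − 10Q = 17.5, so Q = 3.8. From demand, P = 36.5.
DWL is the triangle between Q = 3.8 and Q = 7.6: ½·(7.6 − 3.8)·(36.5 − 17.5) = 36.1.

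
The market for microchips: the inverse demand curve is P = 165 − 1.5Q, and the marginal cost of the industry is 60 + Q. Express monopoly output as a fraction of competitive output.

Monopoly sets MR = MC: 165 − 3Q = 60 + Q ⇒ Q = 26.25, P = 165 − 1.5·26.25 = 125.625.
Under competition P = MC: 165 − 1.5Q = 60 + Q ⇒ Q = 42, P = 102.
Ratio Q_m/Q_c = 26.25/42 = 0.625.

Q_m/Q_c = 0.625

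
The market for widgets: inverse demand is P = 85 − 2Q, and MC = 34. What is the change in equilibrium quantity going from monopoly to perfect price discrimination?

A monopolist chooses Q where MR = MC. MR = 85 − 4Q; setting this equal to 34 gives Q = 12.75 and P = 59.5.
With perfect price discrimination, output is the efficient level Q = 25.5 (where demand meets MC), but every buyer pays their willingness to pay: CS = 0 and PS = total surplus.
Change in equilibrium quantity: 25.5 − 12.75 = 12.75.

Q rises by 12.75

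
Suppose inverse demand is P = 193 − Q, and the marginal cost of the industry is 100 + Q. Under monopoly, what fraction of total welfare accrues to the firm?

Monopoly sets MR = MC: 193 − 2Q = 100 + Q ⇒ Q = 31, P = 193 − 31 = 162.
CS = ½·(193 − 162)·31 = 480.5.
PS = P·Q − VC(Q) = 162·31 − (100·31 + ½·1·31²) = 1441.5.
Share captured = PS/TS = 1441.5/1922 = 0.75.

PS/TS = 0.75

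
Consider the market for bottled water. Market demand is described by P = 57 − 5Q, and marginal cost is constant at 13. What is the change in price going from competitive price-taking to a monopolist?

P rises by 22

Perfect competition: P = MC = 13, so 57 − 5Q = 13 and Q = 8.8.
Monopoly sets MR = MC: 57 − 10Q = 13 ⇒ Q = 4.4, P = 57 − 5·4.4 = 35.
Change in price: 35 − 13 = 22.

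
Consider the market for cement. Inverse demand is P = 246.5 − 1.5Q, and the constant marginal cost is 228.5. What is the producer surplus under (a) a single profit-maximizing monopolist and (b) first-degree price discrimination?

Monopoly: PS = 54; Perfect PD: PS = 108

Monopoly sets MR = MC: 246.5 − 3Q = 228.5 ⇒ Q = 6, P = 246.5 − 1.5·6 = 237.5.
PS = (237.5 − 228.5)·6 = 54.
Under first-degree price discrimination the firm charges each unit its demand price and produces up to where P = MC, i.e. Q = 12. Consumer surplus is zero; producer surplus equals total surplus.
PS = ½·(246.5 − 228.5)·12 = 108.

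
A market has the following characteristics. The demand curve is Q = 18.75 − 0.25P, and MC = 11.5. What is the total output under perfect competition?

Q = 15.875

Inverting demand: P = 75 − 4Q.
Perfect competition: P = MC = 11.5, so 75 − 4Q = 11.5 and Q = 15.875.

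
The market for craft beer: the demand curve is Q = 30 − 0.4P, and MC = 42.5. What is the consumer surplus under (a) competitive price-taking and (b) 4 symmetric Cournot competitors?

Competition: CS = 211.25; Cournot: CS = 135.2

Inverting demand: P = 75 − 2.5Q.
Under competition P = MC = 42.5, so Q = (75 − 42.5)/2.5 = 13.
CS = ½·(75 − 42.5)·13 = 211.25.
Cournot with 4 identical firms: the symmetric best-response condition is 75 − 12.5q = 42.5. Each firm produces q = 2.6, total output Q = 10.4, price P = 49.
CS = ½·(75 − 49)·10.4 = 135.2.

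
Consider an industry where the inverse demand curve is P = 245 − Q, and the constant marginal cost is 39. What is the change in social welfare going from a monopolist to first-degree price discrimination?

The monopolist equates marginal revenue to marginal cost: 245 − 2Q = 39, so Q = 103. From demand, P = 142.
CS = ½·(245 − 142)·103 = 5304.5; PS = (142 − 39)·103 = 10609; TS = 15913.5.
With perfect price discrimination, output is the efficient level Q = 206 (where demand meets MC), but every buyer pays their willingness to pay: CS = 0 and PS = total surplus.
TS = 21218 (equal to competitive TS).
Change in social welfare: 21218 − 15913.5 = 5304.5.

TS rises by 5304.5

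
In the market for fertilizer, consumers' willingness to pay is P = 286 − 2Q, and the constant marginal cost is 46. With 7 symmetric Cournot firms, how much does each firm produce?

With 7 symmetric Cournot firms, each firm's FOC gives 286 − 16q = 46, so q = 15, Q = 7·15 = 105, and P = 76.

q_i = 15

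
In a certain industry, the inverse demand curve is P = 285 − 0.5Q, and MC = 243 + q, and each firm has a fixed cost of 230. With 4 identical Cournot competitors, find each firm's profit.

π_i = −86

With 4 symmetric Cournot firms, each firm's FOC gives 285 − 2.5q = 243 + q, so q = 12, Q = 4·12 = 48, and P = 261.
Each firm's profit = 261·12 − (243·12 + ½·1·12²) − 230 = −86.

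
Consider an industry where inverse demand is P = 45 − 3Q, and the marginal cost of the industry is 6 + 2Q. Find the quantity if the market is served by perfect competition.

Q = 7.8

Competitive equilibrium sets price equal to marginal cost: 45 − 3Q = 6 + 2Q, so Q = 7.8 and P = 21.6.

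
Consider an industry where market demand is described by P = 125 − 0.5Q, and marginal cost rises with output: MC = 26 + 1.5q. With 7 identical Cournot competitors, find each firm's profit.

With 7 symmetric Cournot firms, each firm's FOC gives 125 − 4q = 26 + 1.5q, so q = 18, Q = 7·18 = 126, and P = 62.
Each firm's profit = 62·18 − (26·18 + ½·1.5·18²) = 405.

π_i = 405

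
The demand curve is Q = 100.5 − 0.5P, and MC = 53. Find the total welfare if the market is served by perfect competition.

TS = 5476

Inverting demand: P = 201 − 2Q.
Under competition P = MC = 53, so Q = (201 − 53)/2 = 74.
CS = ½·(201 − 53)·74 = 5476; PS = (53 − 53)·74 = 0; TS = 5476.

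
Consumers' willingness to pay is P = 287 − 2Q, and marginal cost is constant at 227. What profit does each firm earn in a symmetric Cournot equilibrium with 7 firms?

In a 7-firm Cournot equilibrium, symmetry and the first-order condition give q = (287 − 227)/(16) = 3.75. So Q = 26.25 and P = 234.5.
Each firm's profit = (234.5 − 227)·3.75 = 28.125.

π_i = 28.125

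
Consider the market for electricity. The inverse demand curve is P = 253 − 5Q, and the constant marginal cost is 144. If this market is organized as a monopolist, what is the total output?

The monopolist equates marginal revenue to marginal cost: 253 − 10Q = 144, so Q = 10.9. From demand, P = 198.5.

Q = 10.9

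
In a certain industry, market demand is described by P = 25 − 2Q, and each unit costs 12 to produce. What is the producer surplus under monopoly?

PS = 21.125

Monopoly sets MR = MC: 25 − 4Q = 12 ⇒ Q = 3.25, P = 25 − 2·3.25 = 18.5.
PS = (18.5 − 12)·3.25 = 21.125.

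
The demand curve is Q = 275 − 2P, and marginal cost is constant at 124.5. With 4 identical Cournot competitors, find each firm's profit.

π_i = 13.52

Inverting demand: P = 137.5 − 0.5Q.
With 4 symmetric Cournot firms, each firm's FOC gives 137.5 − 2.5q = 124.5, so q = 5.2, Q = 4·5.2 = 20.8, and P = 127.1.
Each firm's profit = (127.1 − 124.5)·5.2 = 13.52.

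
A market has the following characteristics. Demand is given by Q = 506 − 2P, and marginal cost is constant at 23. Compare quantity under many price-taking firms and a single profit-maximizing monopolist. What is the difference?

Inverting demand: P = 253 − 0.5Q.
Under competition P = MC = 23, so Q = (253 − 23)/0.5 = 460.
A monopolist chooses Q where MR = MC. MR = 253 − Q; setting this equal to 23 gives Q = 230 and P = 138.
Change in quantity: 230 − 460 = −230.

Q falls by 230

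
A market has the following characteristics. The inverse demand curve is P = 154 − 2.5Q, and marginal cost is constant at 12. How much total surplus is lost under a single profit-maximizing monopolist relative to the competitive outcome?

DWL = 1008.2

Perfect competition: P = MC = 12, so 154 − 2.5Q = 12 and Q = 56.8.
The monopolist equates marginal revenue to marginal cost: 154 − 5Q = 12, so Q = 28.4. From demand, P = 83.
DWL is the triangle between Q = 28.4 and Q = 56.8: ½·(56.8 − 28.4)·(83 − 12) = 1008.2.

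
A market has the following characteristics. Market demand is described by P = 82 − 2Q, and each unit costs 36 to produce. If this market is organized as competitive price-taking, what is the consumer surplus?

Competitive firms price at marginal cost: P = 36, giving Q = 23.
CS = ½·(82 − 36)·23 = 529.

CS = 529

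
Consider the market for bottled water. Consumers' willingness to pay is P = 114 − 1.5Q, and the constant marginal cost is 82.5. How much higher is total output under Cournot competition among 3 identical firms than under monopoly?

Total output rises by 5.25

The monopolist equates marginal revenue to marginal cost: 114 − 3Q = 82.5, so Q = 10.5. From demand, P = 98.25.
With 3 symmetric Cournot firms, each firm's FOC gives 114 − 6q = 82.5, so q = 5.25, Q = 3·5.25 = 15.75, and P = 90.375.
Change in total output: 15.75 − 10.5 = 5.25.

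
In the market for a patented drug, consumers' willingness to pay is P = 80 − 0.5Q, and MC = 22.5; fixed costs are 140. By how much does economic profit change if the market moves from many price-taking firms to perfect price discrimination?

Under competition P = MC = 22.5, so Q = (80 − 22.5)/0.5 = 115.
Profit = (22.5 − 22.5)·115 − 140 = −140.
With perfect price discrimination, output is the efficient level Q = 115 (where demand meets MC), but every buyer pays their willingness to pay: CS = 0 and PS = total surplus.
PS equals the full surplus area, 3306.25. Profit = 3306.25 − 140 = 3166.25.
Change in economic profit: 3166.25 − −140 = 3306.25.

Economic profit rises by 3306.25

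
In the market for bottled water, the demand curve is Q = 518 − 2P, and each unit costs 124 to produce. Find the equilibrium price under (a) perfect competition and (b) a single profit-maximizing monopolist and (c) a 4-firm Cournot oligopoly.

Inverting demand: P = 259 − 0.5Q.
Competitive firms price at marginal cost: P = 124, giving Q = 270.
The monopolist equates marginal revenue to marginal cost: 259 − Q = 124, so Q = 135. From demand, P = 191.5.
Cournot with 4 identical firms: the symmetric best-response condition is 259 − 2.5q = 124. Each firm produces q = 54, total output Q = 216, price P = 151.

Competition: P = 124; Monopoly: P = 191.5; Cournot: P = 151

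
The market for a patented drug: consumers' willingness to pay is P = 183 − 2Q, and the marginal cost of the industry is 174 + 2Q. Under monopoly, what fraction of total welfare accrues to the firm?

PS/TS = 0.75

Monopoly sets MR = MC: 183 − 4Q = 174 + 2Q ⇒ Q = 1.5, P = 183 − 2·1.5 = 180.
CS = ½·(183 − 180)·1.5 = 2.25.
PS = P·Q − VC(Q) = 180·1.5 − (174·1.5 + ½·2·1.5²) = 6.75.
Share captured = PS/TS = 6.75/9 = 0.75.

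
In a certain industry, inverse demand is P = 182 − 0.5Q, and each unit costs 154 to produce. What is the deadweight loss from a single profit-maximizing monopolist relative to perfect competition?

DWL = 196

Perfect competition: P = MC = 154, so 182 − 0.5Q = 154 and Q = 56.
Monopoly sets MR = MC: 182 − Q = 154 ⇒ Q = 28, P = 182 − 0.5·28 = 168.
DWL is the triangle between Q = 28 and Q = 56: ½·(56 − 28)·(168 − 154) = 196.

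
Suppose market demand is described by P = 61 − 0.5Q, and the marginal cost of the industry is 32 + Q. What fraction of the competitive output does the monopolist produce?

Q_m/Q_c = 0.75

A monopolist chooses Q where MR = MC. MR = 61 − Q; setting this equal to 32 + Q gives Q = 14.5 and P = 53.75.
Under competition P = MC: 61 − 0.5Q = 32 + Q ⇒ Q = 58/3, P = 154/3.
Ratio Q_m/Q_c = 14.5/(58/3) = 0.75.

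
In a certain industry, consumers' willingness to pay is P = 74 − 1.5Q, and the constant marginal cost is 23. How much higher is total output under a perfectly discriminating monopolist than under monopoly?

The monopolist equates marginal revenue to marginal cost: 74 − 3Q = 23, so Q = 17. From demand, P = 48.5.
A perfectly discriminating monopolist sells every unit with P(Q) ≥ MC(Q), so output equals the competitive quantity Q = 34. Each buyer pays their reservation price, so CS = 0 and the firm captures all surplus.
Change in total output: 34 − 17 = 17.

Q rises by 17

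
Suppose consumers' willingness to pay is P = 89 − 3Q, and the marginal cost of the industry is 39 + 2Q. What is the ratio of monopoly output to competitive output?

Q_m/Q_c = 0.625

The monopolist equates marginal revenue to marginal cost: 89 − 6Q = 39 + 2Q, so Q = 6.25. From demand, P = 70.25.
Competitive equilibrium sets price equal to marginal cost: 89 − 3Q = 39 + 2Q, so Q = 10 and P = 59.
Ratio Q_m/Q_c = 6.25/10 = 0.625.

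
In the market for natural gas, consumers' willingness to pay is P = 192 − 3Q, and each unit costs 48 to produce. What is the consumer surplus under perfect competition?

CS = 3456

Perfect competition: P = MC = 48, so 192 − 3Q = 48 and Q = 48.
CS = ½·(192 − 48)·48 = 3456.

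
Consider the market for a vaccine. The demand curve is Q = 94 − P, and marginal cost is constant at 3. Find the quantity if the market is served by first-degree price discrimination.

Q = 91

Inverting demand: P = 94 − Q.
With perfect price discrimination, output is the efficient level Q = 91 (where demand meets MC), but every buyer pays their willingness to pay: CS = 0 and PS = total surplus.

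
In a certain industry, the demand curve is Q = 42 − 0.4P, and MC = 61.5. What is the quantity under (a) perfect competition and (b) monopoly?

Competition: Q = 17.4; Monopoly: Q = 8.7

Inverting demand: P = 105 − 2.5Q.
Competitive firms price at marginal cost: P = 61.5, giving Q = 17.4.
The monopolist equates marginal revenue to marginal cost: 105 − 5Q = 61.5, so Q = 8.7. From demand, P = 83.25.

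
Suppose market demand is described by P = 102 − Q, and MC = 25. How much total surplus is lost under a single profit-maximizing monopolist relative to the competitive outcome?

Perfect competition: P = MC = 25, so 102 − Q = 25 and Q = 77.
A monopolist chooses Q where MR = MC. MR = 102 − 2Q; setting this equal to 25 gives Q = 38.5 and P = 63.5.
DWL is the triangle between Q = 38.5 and Q = 77: ½·(77 − 38.5)·(63.5 − 25) = 741.125.

DWL = 741.125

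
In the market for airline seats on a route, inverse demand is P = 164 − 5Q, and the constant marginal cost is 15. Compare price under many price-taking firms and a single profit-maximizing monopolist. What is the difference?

Price rises by 74.5

Under competition P = MC = 15, so Q = (164 − 15)/5 = 29.8.
A monopolist chooses Q where MR = MC. MR = 164 − 10Q; setting this equal to 15 gives Q = 14.9 and P = 89.5.
Change in price: 89.5 − 15 = 74.5.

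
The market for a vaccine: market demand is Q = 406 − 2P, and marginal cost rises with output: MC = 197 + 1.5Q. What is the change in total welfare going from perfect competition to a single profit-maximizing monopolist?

Inverting demand: P = 203 − 0.5Q.
Competitive equilibrium sets price equal to marginal cost: 203 − 0.5Q = 197 + 1.5Q, so Q = 3 and P = 201.5.
CS = ½·(203 − 201.5)·3 = 2.25; PS = (201.5·3 − 197·3 − ½·1.5·3²) = 6.75; TS = 9.
The monopolist equates marginal revenue to marginal cost: 203 − Q = 197 + 1.5Q, so Q = 2.4. From demand, P = 201.8.
CS = ½·(203 − 201.8)·2.4 = 1.44; PS = (201.8·2.4 − 197·2.4 − ½·1.5·2.4²) = 7.2; TS = 8.64.
Change in total welfare: 8.64 − 9 = −0.36.

TS falls by 0.36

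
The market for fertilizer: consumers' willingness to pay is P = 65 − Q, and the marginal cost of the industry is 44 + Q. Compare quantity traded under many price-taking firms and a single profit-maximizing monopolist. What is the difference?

Competitive equilibrium sets price equal to marginal cost: 65 − Q = 44 + Q, so Q = 10.5 and P = 54.5.
Monopoly sets MR = MC: 65 − 2Q = 44 + Q ⇒ Q = 7, P = 65 − 7 = 58.
Change in quantity traded: 7 − 10.5 = −3.5.

Q falls by 3.5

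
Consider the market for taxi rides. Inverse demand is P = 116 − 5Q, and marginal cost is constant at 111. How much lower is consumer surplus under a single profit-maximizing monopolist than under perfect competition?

Consumer surplus falls by 1.875

Competitive firms price at marginal cost: P = 111, giving Q = 1.
CS = ½·(116 − 111)·1 = 2.5.
Monopoly sets MR = MC: 116 − 10Q = 111 ⇒ Q = 0.5, P = 116 − 5·0.5 = 113.5.
CS = ½·(116 − 113.5)·0.5 = 0.625.
Change in consumer surplus: 0.625 − 2.5 = −1.875.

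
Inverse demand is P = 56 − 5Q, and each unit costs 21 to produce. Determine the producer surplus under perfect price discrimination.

Under first-degree price discrimination the firm charges each unit its demand price and produces up to where P = MC, i.e. Q = 7. Consumer surplus is zero; producer surplus equals total surplus.
PS = ½·(56 − 21)·7 = 122.5.

PS = 122.5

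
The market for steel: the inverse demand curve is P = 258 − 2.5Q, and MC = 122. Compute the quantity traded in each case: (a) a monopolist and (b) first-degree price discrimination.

Monopoly sets MR = MC: 258 − 5Q = 122 ⇒ Q = 27.2, P = 258 − 2.5·27.2 = 190.
With perfect price discrimination, output is the efficient level Q = 54.4 (where demand meets MC), but every buyer pays their willingness to pay: CS = 0 and PS = total surplus.

Monopoly: Q = 27.2; Perfect PD: Q = 54.4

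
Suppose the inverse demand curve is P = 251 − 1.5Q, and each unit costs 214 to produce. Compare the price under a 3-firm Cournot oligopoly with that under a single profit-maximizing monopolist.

Cournot with 3 identical firms: the symmetric best-response condition is 251 − 6q = 214. Each firm produces q = 37/6, total output Q = 18.5, price P = 223.25.
Monopoly sets MR = MC: 251 − 3Q = 214 ⇒ Q = 37/3, P = 251 − 1.5·37/3 = 232.5.

Cournot: P = 223.25; Monopoly: P = 232.5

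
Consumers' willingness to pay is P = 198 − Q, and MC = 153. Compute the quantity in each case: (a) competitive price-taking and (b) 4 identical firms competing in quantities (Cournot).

Under competition P = MC = 153, so Q = (198 − 153)/1 = 45.
Cournot with 4 identical firms: the symmetric best-response condition is 198 − 5q = 153. Each firm produces q = 9, total output Q = 36, price P = 162.

Competition: Q = 45; Cournot: Q = 36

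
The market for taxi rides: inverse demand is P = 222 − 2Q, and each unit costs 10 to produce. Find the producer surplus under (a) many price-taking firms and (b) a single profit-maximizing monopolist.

Competition: PS = 0; Monopoly: PS = 5618

Perfect competition: P = MC = 10, so 222 − 2Q = 10 and Q = 106.
PS = (10 − 10)·106 = 0.
A monopolist chooses Q where MR = MC. MR = 222 − 4Q; setting this equal to 10 gives Q = 53 and P = 116.
PS = (116 − 10)·53 = 5618.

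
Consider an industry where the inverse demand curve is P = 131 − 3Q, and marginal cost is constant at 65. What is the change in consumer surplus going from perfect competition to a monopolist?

Under competition P = MC = 65, so Q = (131 − 65)/3 = 22.
CS = ½·(131 − 65)·22 = 726.
The monopolist equates marginal revenue to marginal cost: 131 − 6Q = 65, so Q = 11. From demand, P = 98.
CS = ½·(131 − 98)·11 = 181.5.
Change in consumer surplus: 181.5 − 726 = −544.5.

CS falls by 544.5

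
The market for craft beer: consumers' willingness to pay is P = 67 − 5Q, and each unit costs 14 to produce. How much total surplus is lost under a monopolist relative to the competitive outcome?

DWL = 70.225

Competitive firms price at marginal cost: P = 14, giving Q = 10.6.
The monopolist equates marginal revenue to marginal cost: 67 − 10Q = 14, so Q = 5.3. From demand, P = 40.5.
DWL is the triangle between Q = 5.3 and Q = 10.6: ½·(10.6 − 5.3)·(40.5 − 14) = 70.225.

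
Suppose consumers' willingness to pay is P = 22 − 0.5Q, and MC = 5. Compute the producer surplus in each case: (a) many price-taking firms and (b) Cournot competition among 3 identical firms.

Under competition P = MC = 5, so Q = (22 − 5)/0.5 = 34.
PS = (5 − 5)·34 = 0.
In a 3-firm Cournot equilibrium, symmetry and the first-order condition give q = (22 − 5)/(2) = 8.5. So Q = 25.5 and P = 9.25.
PS = (9.25 − 5)·25.5 = 108.375.

Competition: PS = 0; Cournot: PS = 108.375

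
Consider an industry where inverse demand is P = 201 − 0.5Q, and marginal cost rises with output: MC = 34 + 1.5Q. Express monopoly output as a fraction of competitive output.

Q_m/Q_c = 0.8

A monopolist chooses Q where MR = MC. MR = 201 − Q; setting this equal to 34 + 1.5Q gives Q = 66.8 and P = 167.6.
Under competition P = MC: 201 − 0.5Q = 34 + 1.5Q ⇒ Q = 83.5, P = 159.25.
Ratio Q_m/Q_c = 66.8/83.5 = 0.8.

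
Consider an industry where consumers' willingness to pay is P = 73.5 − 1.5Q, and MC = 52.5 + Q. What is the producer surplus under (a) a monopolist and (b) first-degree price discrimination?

The monopolist equates marginal revenue to marginal cost: 73.5 − 3Q = 52.5 + Q, so Q = 5.25. From demand, P = 65.625.
PS = P·Q − VC(Q) = 65.625·5.25 − (52.5·5.25 + ½·1·5.25²) = 55.125.
Under first-degree price discrimination the firm charges each unit its demand price and produces up to where P = MC, i.e. Q = 8.4. Consumer surplus is zero; producer surplus equals total surplus.
PS = ½·(73.5 − 52.5)·8.4 = 88.2.

Monopoly: PS = 55.125; Perfect PD: PS = 88.2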